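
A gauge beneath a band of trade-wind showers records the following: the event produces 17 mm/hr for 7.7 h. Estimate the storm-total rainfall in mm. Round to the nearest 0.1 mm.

Total = Σ Rᵢ Δtᵢ = 17 × 7.7
      = 130.9 = 130.9 mm.

total ≈ 130.9 mm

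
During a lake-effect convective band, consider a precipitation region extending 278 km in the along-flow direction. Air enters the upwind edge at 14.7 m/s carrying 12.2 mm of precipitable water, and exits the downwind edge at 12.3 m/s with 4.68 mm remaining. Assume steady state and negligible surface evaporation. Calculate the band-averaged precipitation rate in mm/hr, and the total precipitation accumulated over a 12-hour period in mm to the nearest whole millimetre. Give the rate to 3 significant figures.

Column moisture flux per unit crosswind length is F = V × PW.
Inflow: F_in = 14.7 × 12.2 = 179.34 mm·m/s
Outflow: F_out = 12.3 × 4.68 = 57.564 mm·m/s
Steady-state rate R = (F_in − F_out)/L = (179.34 − 57.564) / 278000 m = 4.380e-04 mm/s.
R = 4.380e-04 × 3600 = 1.58 mm/hr.
Over 12 h: total = 1.58 × 12 = 18.96 ≈ 19 mm.

R ≈ 1.58 mm/hr; total ≈ 19 mm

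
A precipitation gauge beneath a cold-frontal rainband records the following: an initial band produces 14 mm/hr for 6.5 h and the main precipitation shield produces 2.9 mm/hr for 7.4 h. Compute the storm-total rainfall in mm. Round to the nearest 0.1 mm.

total ≈ 112.5 mm

Total = Σ Rᵢ Δtᵢ = 14 × 6.5 + 2.9 × 7.4
      = 91 + 21.46 = 112.5 mm.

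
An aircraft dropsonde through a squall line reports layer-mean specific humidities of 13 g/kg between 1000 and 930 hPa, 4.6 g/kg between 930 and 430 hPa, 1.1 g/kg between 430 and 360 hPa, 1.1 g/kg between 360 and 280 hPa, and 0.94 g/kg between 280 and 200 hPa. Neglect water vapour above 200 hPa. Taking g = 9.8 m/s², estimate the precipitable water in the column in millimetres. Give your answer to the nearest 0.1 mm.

Precipitable water is the column-integrated vapour mass per unit area: PW = (1/g) Σ q̄ Δp, with q in kg/kg and Δp in Pa (1 kg/m² of water = 1 mm).
Layer 1000–930 hPa: Δp = 70 hPa = 7000 Pa, q̄ = 0.013 kg/kg → 0.013 × 7000 / 9.8 = 9.29 mm
Layer 930–430 hPa: Δp = 500 hPa = 50000 Pa, q̄ = 0.0046 kg/kg → 0.0046 × 50000 / 9.8 = 23.47 mm
Layer 430–360 hPa: Δp = 70 hPa = 7000 Pa, q̄ = 0.0011 kg/kg → 0.0011 × 7000 / 9.8 = 0.79 mm
Layer 360–280 hPa: Δp = 80 hPa = 8000 Pa, q̄ = 0.0011 kg/kg → 0.0011 × 8000 / 9.8 = 0.90 mm
Layer 280–200 hPa: Δp = 80 hPa = 8000 Pa, q̄ = 0.00094 kg/kg → 0.00094 × 8000 / 9.8 = 0.77 mm
PW = 9.29 + 23.47 + 0.79 + 0.90 + 0.77 = 35.22 ≈ 35.2 mm.

PW ≈ 35.2 mm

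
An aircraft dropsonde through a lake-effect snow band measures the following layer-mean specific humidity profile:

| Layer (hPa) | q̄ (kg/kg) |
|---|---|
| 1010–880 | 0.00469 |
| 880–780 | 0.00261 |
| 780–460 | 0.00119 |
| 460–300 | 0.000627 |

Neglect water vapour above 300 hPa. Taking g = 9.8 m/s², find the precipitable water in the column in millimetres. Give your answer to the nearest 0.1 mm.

Precipitable water is the column-integrated vapour mass per unit area: PW = (1/g) Σ q̄ Δp, with q in kg/kg and Δp in Pa (1 kg/m² of water = 1 mm).
Layer 1010–880 hPa: Δp = 130 hPa = 13000 Pa, q̄ = 0.00469 kg/kg → 0.00469 × 13000 / 9.8 = 6.22 mm
Layer 880–780 hPa: Δp = 100 hPa = 10000 Pa, q̄ = 0.00261 kg/kg → 0.00261 × 10000 / 9.8 = 2.66 mm
Layer 780–460 hPa: Δp = 320 hPa = 32000 Pa, q̄ = 0.00119 kg/kg → 0.00119 × 32000 / 9.8 = 3.89 mm
Layer 460–300 hPa: Δp = 160 hPa = 16000 Pa, q̄ = 0.000627 kg/kg → 0.000627 × 16000 / 9.8 = 1.02 mm
PW = 6.22 + 2.66 + 3.89 + 1.02 = 13.79 ≈ 13.8 mm.

PW ≈ 13.8 mm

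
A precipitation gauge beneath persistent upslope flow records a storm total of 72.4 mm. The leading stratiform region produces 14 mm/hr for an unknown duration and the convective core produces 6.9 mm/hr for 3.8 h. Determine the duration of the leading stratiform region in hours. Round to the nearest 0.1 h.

Known phases: 6.9 × 3.8 = 26.22 mm.
Remaining depth = 72.4 − 26.22 = 46.18 mm.
Duration = 46.18 / 14 = 3.3 h.

duration ≈ 3.3 h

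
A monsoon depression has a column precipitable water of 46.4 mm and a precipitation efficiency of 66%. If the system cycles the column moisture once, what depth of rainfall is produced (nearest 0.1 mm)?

rainfall ≈ 30.6 mm

Rainfall = ε × PW = 0.66 × 46.4 = 30.6 mm.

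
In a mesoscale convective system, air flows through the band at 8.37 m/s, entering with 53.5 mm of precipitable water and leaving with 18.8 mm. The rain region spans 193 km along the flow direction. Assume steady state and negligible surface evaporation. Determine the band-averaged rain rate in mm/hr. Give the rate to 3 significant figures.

Column moisture flux per unit crosswind length is F = V × PW.
Inflow: F_in = 8.37 × 53.5 = 447.795 mm·m/s
Outflow: F_out = 8.37 × 18.8 = 157.356 mm·m/s
Steady-state rate R = (F_in − F_out)/L = (447.795 − 157.356) / 193000 m = 1.505e-03 mm/s.
R = 1.505e-03 × 3600 = 5.42 mm/hr.

R ≈ 5.42 mm/hr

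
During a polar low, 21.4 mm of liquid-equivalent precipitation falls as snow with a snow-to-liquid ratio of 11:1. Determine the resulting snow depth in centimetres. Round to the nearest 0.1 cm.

Snow depth = liquid × ratio = 21.4 mm × 11 = 235.4 mm = 23.5 cm.

snow depth ≈ 23.5 cm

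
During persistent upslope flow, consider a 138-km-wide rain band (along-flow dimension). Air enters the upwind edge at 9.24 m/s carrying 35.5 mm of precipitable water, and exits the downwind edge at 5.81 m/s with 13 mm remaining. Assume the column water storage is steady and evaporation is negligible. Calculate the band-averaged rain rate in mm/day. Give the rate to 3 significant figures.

R ≈ 158 mm/day

Column moisture flux per unit crosswind length is F = V × PW.
Inflow: F_in = 9.24 × 35.5 = 328.02 mm·m/s
Outflow: F_out = 5.81 × 13 = 75.53 mm·m/s
Steady-state rate R = (F_in − F_out)/L = (328.02 − 75.53) / 138000 m = 1.830e-03 mm/s.
R = 1.830e-03 × 3600 × 24 = 158 mm/day.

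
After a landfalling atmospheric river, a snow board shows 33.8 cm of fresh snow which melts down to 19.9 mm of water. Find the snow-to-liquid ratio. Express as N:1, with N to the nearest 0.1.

Ratio = snow depth / SWE = 338 mm / 19.9 mm = 17.0, i.e. 17.0:1.

ratio ≈ 17.0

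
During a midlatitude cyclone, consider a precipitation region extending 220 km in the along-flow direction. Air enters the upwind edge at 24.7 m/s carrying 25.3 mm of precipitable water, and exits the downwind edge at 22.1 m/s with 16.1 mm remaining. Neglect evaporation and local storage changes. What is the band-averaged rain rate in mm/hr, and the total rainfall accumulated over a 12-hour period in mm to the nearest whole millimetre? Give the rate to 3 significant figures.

R ≈ 4.40 mm/hr; total ≈ 53 mm

Column moisture flux per unit crosswind length is F = V × PW.
Inflow: F_in = 24.7 × 25.3 = 624.91 mm·m/s
Outflow: F_out = 22.1 × 16.1 = 355.81 mm·m/s
Steady-state rate R = (F_in − F_out)/L = (624.91 − 355.81) / 220000 m = 1.223e-03 mm/s.
R = 1.223e-03 × 3600 = 4.40 mm/hr.
Over 12 h: total = 4.40 × 12 = 52.8 ≈ 53 mm.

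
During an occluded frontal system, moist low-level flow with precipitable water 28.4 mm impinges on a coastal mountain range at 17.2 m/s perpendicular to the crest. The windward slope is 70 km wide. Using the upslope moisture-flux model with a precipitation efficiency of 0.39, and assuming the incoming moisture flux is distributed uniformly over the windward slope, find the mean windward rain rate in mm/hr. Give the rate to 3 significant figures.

Incoming column moisture flux per unit ridge length: F = V × PW = 17.2 × 28.4 = 488.48 mm·m/s.
Spread over the 70 km slope with efficiency ε = 0.39: R = ε·F/W = 0.39 × 488.48 / 70000 m = 2.722e-03 mm/s.
R = 2.722e-03 × 3600 = 9.80 mm/hr.

R ≈ 9.80 mm/hr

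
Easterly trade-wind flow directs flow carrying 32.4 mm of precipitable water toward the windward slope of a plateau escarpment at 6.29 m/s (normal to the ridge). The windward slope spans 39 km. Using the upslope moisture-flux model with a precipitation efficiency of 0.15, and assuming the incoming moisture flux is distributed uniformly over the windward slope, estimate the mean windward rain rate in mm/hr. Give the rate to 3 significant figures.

Incoming column moisture flux per unit ridge length: F = V × PW = 6.29 × 32.4 = 203.796 mm·m/s.
Spread over the 39 km slope with efficiency ε = 0.15: R = ε·F/W = 0.15 × 203.796 / 39000 m = 7.838e-04 mm/s.
R = 7.838e-04 × 3600 = 2.82 mm/hr.

R ≈ 2.82 mm/hr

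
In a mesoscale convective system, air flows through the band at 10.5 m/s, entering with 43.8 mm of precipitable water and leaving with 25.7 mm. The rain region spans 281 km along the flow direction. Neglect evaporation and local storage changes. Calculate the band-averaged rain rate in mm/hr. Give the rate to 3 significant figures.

R ≈ 2.43 mm/hr

Column moisture flux per unit crosswind length is F = V × PW.
Inflow: F_in = 10.5 × 43.8 = 459.9 mm·m/s
Outflow: F_out = 10.5 × 25.7 = 269.85 mm·m/s
Steady-state rate R = (F_in − F_out)/L = (459.9 − 269.85) / 281000 m = 6.763e-04 mm/s.
R = 6.763e-04 × 3600 = 2.43 mm/hr.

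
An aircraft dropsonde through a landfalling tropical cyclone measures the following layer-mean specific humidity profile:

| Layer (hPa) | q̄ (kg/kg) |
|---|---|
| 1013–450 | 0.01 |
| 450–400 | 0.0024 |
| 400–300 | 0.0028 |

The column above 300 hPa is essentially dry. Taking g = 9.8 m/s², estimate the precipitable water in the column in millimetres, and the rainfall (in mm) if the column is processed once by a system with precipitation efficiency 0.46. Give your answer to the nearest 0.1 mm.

Precipitable water is the column-integrated vapour mass per unit area: PW = (1/g) Σ q̄ Δp, with q in kg/kg and Δp in Pa (1 kg/m² of water = 1 mm).
Layer 1013–450 hPa: Δp = 563 hPa = 56300 Pa, q̄ = 0.01 kg/kg → 0.01 × 56300 / 9.8 = 57.45 mm
Layer 450–400 hPa: Δp = 50 hPa = 5000 Pa, q̄ = 0.0024 kg/kg → 0.0024 × 5000 / 9.8 = 1.22 mm
Layer 400–300 hPa: Δp = 100 hPa = 10000 Pa, q̄ = 0.0028 kg/kg → 0.0028 × 10000 / 9.8 = 2.86 mm
PW = 57.45 + 1.22 + 2.86 = 61.53 ≈ 61.5 mm.
Rainfall = ε × PW = 0.46 × 61.5 = 28.3 mm.

PW ≈ 61.5 mm; rainfall ≈ 28.3 mm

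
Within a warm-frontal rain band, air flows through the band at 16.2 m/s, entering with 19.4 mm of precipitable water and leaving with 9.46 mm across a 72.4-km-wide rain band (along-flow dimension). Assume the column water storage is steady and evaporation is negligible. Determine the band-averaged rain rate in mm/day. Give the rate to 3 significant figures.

Column moisture flux per unit crosswind length is F = V × PW.
Inflow: F_in = 16.2 × 19.4 = 314.28 mm·m/s
Outflow: F_out = 16.2 × 9.46 = 153.252 mm·m/s
Steady-state rate R = (F_in − F_out)/L = (314.28 − 153.252) / 72400 m = 2.224e-03 mm/s.
R = 2.224e-03 × 3600 × 24 = 192 mm/day.

R ≈ 192 mm/day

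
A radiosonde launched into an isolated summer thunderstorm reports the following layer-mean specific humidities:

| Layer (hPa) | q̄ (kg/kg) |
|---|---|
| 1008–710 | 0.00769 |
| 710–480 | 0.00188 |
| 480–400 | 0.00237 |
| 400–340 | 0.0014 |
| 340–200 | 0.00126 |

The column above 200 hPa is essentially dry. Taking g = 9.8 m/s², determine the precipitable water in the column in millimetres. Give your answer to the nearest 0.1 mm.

Precipitable water is the column-integrated vapour mass per unit area: PW = (1/g) Σ q̄ Δp, with q in kg/kg and Δp in Pa (1 kg/m² of water = 1 mm).
Layer 1008–710 hPa: Δp = 298 hPa = 29800 Pa, q̄ = 0.00769 kg/kg → 0.00769 × 29800 / 9.8 = 23.38 mm
Layer 710–480 hPa: Δp = 230 hPa = 23000 Pa, q̄ = 0.00188 kg/kg → 0.00188 × 23000 / 9.8 = 4.41 mm
Layer 480–400 hPa: Δp = 80 hPa = 8000 Pa, q̄ = 0.00237 kg/kg → 0.00237 × 8000 / 9.8 = 1.93 mm
Layer 400–340 hPa: Δp = 60 hPa = 6000 Pa, q̄ = 0.0014 kg/kg → 0.0014 × 6000 / 9.8 = 0.86 mm
Layer 340–200 hPa: Δp = 140 hPa = 14000 Pa, q̄ = 0.00126 kg/kg → 0.00126 × 14000 / 9.8 = 1.80 mm
PW = 23.38 + 4.41 + 1.93 + 0.86 + 1.80 = 32.38 ≈ 32.4 mm.

PW ≈ 32.4 mm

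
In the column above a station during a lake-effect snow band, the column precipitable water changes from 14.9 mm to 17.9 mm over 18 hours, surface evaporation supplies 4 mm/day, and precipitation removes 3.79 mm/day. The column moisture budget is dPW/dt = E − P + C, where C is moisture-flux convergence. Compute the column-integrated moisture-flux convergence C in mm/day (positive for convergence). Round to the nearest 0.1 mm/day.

dPW/dt = (17.9 − 14.9) mm / (18/24 day) = +4.000 mm/day.
C = dPW/dt − E + P = (+4.000) − 4 + 3.79 = 3.8 mm/day.

C ≈ 3.8 mm/day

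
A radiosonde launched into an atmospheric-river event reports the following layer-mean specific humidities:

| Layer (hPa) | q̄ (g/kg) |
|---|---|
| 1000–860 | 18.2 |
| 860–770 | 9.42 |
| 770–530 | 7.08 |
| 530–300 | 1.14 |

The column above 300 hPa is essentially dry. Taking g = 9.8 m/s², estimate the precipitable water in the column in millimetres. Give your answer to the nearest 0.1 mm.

PW ≈ 54.7 mm

Precipitable water is the column-integrated vapour mass per unit area: PW = (1/g) Σ q̄ Δp, with q in kg/kg and Δp in Pa (1 kg/m² of water = 1 mm).
Layer 1000–860 hPa: Δp = 140 hPa = 14000 Pa, q̄ = 0.0182 kg/kg → 0.0182 × 14000 / 9.8 = 26.00 mm
Layer 860–770 hPa: Δp = 90 hPa = 9000 Pa, q̄ = 0.00942 kg/kg → 0.00942 × 9000 / 9.8 = 8.65 mm
Layer 770–530 hPa: Δp = 240 hPa = 24000 Pa, q̄ = 0.00708 kg/kg → 0.00708 × 24000 / 9.8 = 17.34 mm
Layer 530–300 hPa: Δp = 230 hPa = 23000 Pa, q̄ = 0.00114 kg/kg → 0.00114 × 23000 / 9.8 = 2.68 mm
PW = 26.00 + 8.65 + 17.34 + 2.68 = 54.67 ≈ 54.7 mm.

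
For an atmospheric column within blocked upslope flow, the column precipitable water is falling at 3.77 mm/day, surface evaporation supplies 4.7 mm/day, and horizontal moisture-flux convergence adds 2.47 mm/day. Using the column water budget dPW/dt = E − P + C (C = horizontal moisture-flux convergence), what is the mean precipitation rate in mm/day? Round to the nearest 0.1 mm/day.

P ≈ 10.9 mm/day

dPW/dt = -3.77 mm/day.
P = E + C − dPW/dt = 4.7 + (2.47) − (-3.77) = 10.9 mm/day.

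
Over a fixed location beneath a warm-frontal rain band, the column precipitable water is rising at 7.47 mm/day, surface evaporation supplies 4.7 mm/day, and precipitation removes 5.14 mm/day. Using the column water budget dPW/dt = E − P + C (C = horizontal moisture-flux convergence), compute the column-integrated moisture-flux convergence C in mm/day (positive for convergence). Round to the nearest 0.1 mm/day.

dPW/dt = +7.47 mm/day.
C = dPW/dt − E + P = (+7.47) − 4.7 + 5.14 = 7.9 mm/day.

C ≈ 7.9 mm/day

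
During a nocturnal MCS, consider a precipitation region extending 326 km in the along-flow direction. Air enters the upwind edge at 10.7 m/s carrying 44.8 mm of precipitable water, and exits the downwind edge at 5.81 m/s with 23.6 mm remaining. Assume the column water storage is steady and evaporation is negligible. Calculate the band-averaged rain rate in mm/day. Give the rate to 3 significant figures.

R ≈ 90.7 mm/day

Column moisture flux per unit crosswind length is F = V × PW.
Inflow: F_in = 10.7 × 44.8 = 479.36 mm·m/s
Outflow: F_out = 5.81 × 23.6 = 137.116 mm·m/s
Steady-state rate R = (F_in − F_out)/L = (479.36 − 137.116) / 326000 m = 1.050e-03 mm/s.
R = 1.050e-03 × 3600 × 24 = 90.7 mm/day.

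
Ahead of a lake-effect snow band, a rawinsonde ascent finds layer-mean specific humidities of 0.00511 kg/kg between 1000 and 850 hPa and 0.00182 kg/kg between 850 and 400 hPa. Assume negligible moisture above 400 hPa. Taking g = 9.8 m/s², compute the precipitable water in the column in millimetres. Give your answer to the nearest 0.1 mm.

Precipitable water is the column-integrated vapour mass per unit area: PW = (1/g) Σ q̄ Δp, with q in kg/kg and Δp in Pa (1 kg/m² of water = 1 mm).
Layer 1000–850 hPa: Δp = 150 hPa = 15000 Pa, q̄ = 0.00511 kg/kg → 0.00511 × 15000 / 9.8 = 7.82 mm
Layer 850–400 hPa: Δp = 450 hPa = 45000 Pa, q̄ = 0.00182 kg/kg → 0.00182 × 45000 / 9.8 = 8.36 mm
PW = 7.82 + 8.36 = 16.18 ≈ 16.2 mm.

PW ≈ 16.2 mm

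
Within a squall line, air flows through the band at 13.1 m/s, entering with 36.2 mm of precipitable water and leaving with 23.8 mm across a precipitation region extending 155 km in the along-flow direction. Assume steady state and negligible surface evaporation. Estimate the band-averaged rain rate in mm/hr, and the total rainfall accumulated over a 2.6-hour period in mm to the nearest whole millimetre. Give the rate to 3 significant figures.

R ≈ 3.77 mm/hr; total ≈ 10 mm

Column moisture flux per unit crosswind length is F = V × PW.
Inflow: F_in = 13.1 × 36.2 = 474.22 mm·m/s
Outflow: F_out = 13.1 × 23.8 = 311.78 mm·m/s
Steady-state rate R = (F_in − F_out)/L = (474.22 − 311.78) / 155000 m = 1.048e-03 mm/s.
R = 1.048e-03 × 3600 = 3.77 mm/hr.
Over 2.6 h: total = 3.77 × 2.6 = 9.802 ≈ 10 mm.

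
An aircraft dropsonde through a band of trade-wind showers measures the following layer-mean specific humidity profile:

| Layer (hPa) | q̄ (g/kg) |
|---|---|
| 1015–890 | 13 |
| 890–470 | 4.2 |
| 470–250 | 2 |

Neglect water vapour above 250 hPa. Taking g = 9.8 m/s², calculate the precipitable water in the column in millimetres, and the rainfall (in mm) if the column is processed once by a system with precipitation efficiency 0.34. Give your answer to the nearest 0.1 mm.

Precipitable water is the column-integrated vapour mass per unit area: PW = (1/g) Σ q̄ Δp, with q in kg/kg and Δp in Pa (1 kg/m² of water = 1 mm).
Layer 1015–890 hPa: Δp = 125 hPa = 12500 Pa, q̄ = 0.013 kg/kg → 0.013 × 12500 / 9.8 = 16.58 mm
Layer 890–470 hPa: Δp = 420 hPa = 42000 Pa, q̄ = 0.0042 kg/kg → 0.0042 × 42000 / 9.8 = 18.00 mm
Layer 470–250 hPa: Δp = 220 hPa = 22000 Pa, q̄ = 0.002 kg/kg → 0.002 × 22000 / 9.8 = 4.49 mm
PW = 16.58 + 18.00 + 4.49 = 39.07 ≈ 39.1 mm.
Rainfall = ε × PW = 0.34 × 39.1 = 13.3 mm.

PW ≈ 39.1 mm; rainfall ≈ 13.3 mm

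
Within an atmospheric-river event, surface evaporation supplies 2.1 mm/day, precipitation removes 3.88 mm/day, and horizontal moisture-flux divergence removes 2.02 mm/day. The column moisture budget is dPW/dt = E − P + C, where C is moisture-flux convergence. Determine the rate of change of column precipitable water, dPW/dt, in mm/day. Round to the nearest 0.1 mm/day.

dPW/dt ≈ -3.8 mm/day

dPW/dt = E − P + C = 2.1 − 3.88 + (-2.02) = -3.8 mm/day.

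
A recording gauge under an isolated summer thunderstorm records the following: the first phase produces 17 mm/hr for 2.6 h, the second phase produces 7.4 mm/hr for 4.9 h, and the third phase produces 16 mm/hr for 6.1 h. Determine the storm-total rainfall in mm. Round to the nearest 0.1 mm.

Total = Σ Rᵢ Δtᵢ = 17 × 2.6 + 7.4 × 4.9 + 16 × 6.1
      = 44.2 + 36.26 + 97.6 = 178.1 mm.

total ≈ 178.1 mm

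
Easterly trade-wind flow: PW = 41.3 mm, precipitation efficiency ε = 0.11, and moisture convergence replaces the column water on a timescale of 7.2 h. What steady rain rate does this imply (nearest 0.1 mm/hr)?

R ≈ 0.6 mm/hr

Each overturning extracts ε × PW = 0.11 × 41.3 = 4.543 mm.
Rate = ε·PW / τ = 4.543 / 7.2 h = 0.6 mm/hr.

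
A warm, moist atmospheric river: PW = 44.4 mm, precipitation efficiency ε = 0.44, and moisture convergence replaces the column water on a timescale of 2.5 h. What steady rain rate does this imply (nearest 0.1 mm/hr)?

R ≈ 7.8 mm/hr

Each overturning extracts ε × PW = 0.44 × 44.4 = 19.536 mm.
Rate = ε·PW / τ = 19.536 / 2.5 h = 7.8 mm/hr.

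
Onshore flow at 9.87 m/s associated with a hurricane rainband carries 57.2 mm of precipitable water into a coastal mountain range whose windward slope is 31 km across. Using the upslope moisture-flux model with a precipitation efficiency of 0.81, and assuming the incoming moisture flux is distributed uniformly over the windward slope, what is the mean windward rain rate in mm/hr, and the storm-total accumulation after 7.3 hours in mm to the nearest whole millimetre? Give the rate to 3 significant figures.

Incoming column moisture flux per unit ridge length: F = V × PW = 9.87 × 57.2 = 564.564 mm·m/s.
Spread over the 31 km slope with efficiency ε = 0.81: R = ε·F/W = 0.81 × 564.564 / 31000 m = 1.475e-02 mm/s.
R = 1.475e-02 × 3600 = 53.1 mm/hr.
Over 7.3 h: total = 53.1 × 7.3 = 387.63 ≈ 388 mm.

R ≈ 53.1 mm/hr; total ≈ 388 mm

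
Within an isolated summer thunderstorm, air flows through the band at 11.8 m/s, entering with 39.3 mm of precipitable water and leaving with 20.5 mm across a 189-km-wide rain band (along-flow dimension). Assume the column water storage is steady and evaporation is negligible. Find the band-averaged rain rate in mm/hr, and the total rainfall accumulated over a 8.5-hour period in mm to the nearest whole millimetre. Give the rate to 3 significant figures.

Column moisture flux per unit crosswind length is F = V × PW.
Inflow: F_in = 11.8 × 39.3 = 463.74 mm·m/s
Outflow: F_out = 11.8 × 20.5 = 241.9 mm·m/s
Steady-state rate R = (F_in − F_out)/L = (463.74 − 241.9) / 189000 m = 1.174e-03 mm/s.
R = 1.174e-03 × 3600 = 4.23 mm/hr.
Over 8.5 h: total = 4.23 × 8.5 = 35.955 ≈ 36 mm.

R ≈ 4.23 mm/hr; total ≈ 36 mm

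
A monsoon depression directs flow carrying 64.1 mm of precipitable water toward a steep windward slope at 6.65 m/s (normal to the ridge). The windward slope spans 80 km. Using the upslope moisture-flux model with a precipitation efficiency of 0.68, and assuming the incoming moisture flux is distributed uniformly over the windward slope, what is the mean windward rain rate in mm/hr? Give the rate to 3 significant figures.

R ≈ 13.0 mm/hr

Incoming column moisture flux per unit ridge length: F = V × PW = 6.65 × 64.1 = 426.265 mm·m/s.
Spread over the 80 km slope with efficiency ε = 0.68: R = ε·F/W = 0.68 × 426.265 / 80000 m = 3.623e-03 mm/s.
R = 3.623e-03 × 3600 = 13.0 mm/hr.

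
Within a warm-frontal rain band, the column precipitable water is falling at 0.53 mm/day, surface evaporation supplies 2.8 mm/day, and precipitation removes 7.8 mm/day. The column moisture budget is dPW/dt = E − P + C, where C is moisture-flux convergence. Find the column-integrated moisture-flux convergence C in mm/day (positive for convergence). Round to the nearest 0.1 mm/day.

dPW/dt = -0.53 mm/day.
C = dPW/dt − E + P = (-0.53) − 2.8 + 7.8 = 4.5 mm/day.

C ≈ 4.5 mm/day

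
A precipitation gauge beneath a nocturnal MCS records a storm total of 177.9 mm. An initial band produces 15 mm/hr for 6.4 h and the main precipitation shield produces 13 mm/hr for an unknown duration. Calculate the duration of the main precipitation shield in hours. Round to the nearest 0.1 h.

duration ≈ 6.3 h

Known phases: 15 × 6.4 = 96 mm.
Remaining depth = 177.9 − 96 = 81.9 mm.
Duration = 81.9 / 13 = 6.3 h.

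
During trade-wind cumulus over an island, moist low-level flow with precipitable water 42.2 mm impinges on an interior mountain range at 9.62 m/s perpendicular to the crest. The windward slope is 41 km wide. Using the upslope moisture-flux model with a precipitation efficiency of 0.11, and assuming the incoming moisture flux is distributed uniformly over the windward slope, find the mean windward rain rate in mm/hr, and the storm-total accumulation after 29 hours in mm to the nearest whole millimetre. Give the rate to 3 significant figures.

Incoming column moisture flux per unit ridge length: F = V × PW = 9.62 × 42.2 = 405.964 mm·m/s.
Spread over the 41 km slope with efficiency ε = 0.11: R = ε·F/W = 0.11 × 405.964 / 41000 m = 1.089e-03 mm/s.
R = 1.089e-03 × 3600 = 3.92 mm/hr.
Over 29 h: total = 3.92 × 29 = 113.68 ≈ 114 mm.

R ≈ 3.92 mm/hr; total ≈ 114 mm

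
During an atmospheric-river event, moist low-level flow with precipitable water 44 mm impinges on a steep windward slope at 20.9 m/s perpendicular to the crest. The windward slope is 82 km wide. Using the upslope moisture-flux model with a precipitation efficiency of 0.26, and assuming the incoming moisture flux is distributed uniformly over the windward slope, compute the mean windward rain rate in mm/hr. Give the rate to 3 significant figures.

R ≈ 10.5 mm/hr

Incoming column moisture flux per unit ridge length: F = V × PW = 20.9 × 44 = 919.6 mm·m/s.
Spread over the 82 km slope with efficiency ε = 0.26: R = ε·F/W = 0.26 × 919.6 / 82000 m = 2.916e-03 mm/s.
R = 2.916e-03 × 3600 = 10.5 mm/hr.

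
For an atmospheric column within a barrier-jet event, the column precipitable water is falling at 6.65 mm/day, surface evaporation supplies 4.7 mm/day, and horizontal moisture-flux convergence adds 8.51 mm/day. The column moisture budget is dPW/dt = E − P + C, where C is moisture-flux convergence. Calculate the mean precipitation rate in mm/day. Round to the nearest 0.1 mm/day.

P ≈ 19.9 mm/day

dPW/dt = -6.65 mm/day.
P = E + C − dPW/dt = 4.7 + (8.51) − (-6.65) = 19.9 mm/day.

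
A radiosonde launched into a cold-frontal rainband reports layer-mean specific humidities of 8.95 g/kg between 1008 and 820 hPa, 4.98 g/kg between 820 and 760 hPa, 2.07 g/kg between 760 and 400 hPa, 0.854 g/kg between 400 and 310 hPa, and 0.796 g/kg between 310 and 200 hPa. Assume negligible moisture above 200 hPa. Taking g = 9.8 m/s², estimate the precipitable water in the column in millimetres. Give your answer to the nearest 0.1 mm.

Precipitable water is the column-integrated vapour mass per unit area: PW = (1/g) Σ q̄ Δp, with q in kg/kg and Δp in Pa (1 kg/m² of water = 1 mm).
Layer 1008–820 hPa: Δp = 188 hPa = 18800 Pa, q̄ = 0.00895 kg/kg → 0.00895 × 18800 / 9.8 = 17.17 mm
Layer 820–760 hPa: Δp = 60 hPa = 6000 Pa, q̄ = 0.00498 kg/kg → 0.00498 × 6000 / 9.8 = 3.05 mm
Layer 760–400 hPa: Δp = 360 hPa = 36000 Pa, q̄ = 0.00207 kg/kg → 0.00207 × 36000 / 9.8 = 7.60 mm
Layer 400–310 hPa: Δp = 90 hPa = 9000 Pa, q̄ = 0.000854 kg/kg → 0.000854 × 9000 / 9.8 = 0.78 mm
Layer 310–200 hPa: Δp = 110 hPa = 11000 Pa, q̄ = 0.000796 kg/kg → 0.000796 × 11000 / 9.8 = 0.89 mm
PW = 17.17 + 3.05 + 7.60 + 0.78 + 0.89 = 29.49 ≈ 29.5 mm.

PW ≈ 29.5 mm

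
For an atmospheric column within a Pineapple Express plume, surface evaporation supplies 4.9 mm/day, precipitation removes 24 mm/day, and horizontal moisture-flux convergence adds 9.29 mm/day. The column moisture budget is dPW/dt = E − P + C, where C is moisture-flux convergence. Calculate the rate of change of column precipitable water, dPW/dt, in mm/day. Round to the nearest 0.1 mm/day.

dPW/dt = E − P + C = 4.9 − 24 + (9.29) = -9.8 mm/day.

dPW/dt ≈ -9.8 mm/day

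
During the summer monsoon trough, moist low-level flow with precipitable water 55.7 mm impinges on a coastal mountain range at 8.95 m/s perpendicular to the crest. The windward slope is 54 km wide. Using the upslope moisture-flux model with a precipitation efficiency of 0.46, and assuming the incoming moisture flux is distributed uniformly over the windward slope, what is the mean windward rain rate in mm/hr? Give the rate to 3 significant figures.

Incoming column moisture flux per unit ridge length: F = V × PW = 8.95 × 55.7 = 498.515 mm·m/s.
Spread over the 54 km slope with efficiency ε = 0.46: R = ε·F/W = 0.46 × 498.515 / 54000 m = 4.247e-03 mm/s.
R = 4.247e-03 × 3600 = 15.3 mm/hr.

R ≈ 15.3 mm/hr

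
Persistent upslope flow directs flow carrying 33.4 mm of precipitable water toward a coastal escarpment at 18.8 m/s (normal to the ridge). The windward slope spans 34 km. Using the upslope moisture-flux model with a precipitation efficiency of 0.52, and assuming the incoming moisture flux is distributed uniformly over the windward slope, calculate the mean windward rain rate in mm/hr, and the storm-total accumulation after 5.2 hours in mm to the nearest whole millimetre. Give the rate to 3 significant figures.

Incoming column moisture flux per unit ridge length: F = V × PW = 18.8 × 33.4 = 627.92 mm·m/s.
Spread over the 34 km slope with efficiency ε = 0.52: R = ε·F/W = 0.52 × 627.92 / 34000 m = 9.603e-03 mm/s.
R = 9.603e-03 × 3600 = 34.6 mm/hr.
Over 5.2 h: total = 34.6 × 5.2 = 179.92 ≈ 180 mm.

R ≈ 34.6 mm/hr; total ≈ 180 mm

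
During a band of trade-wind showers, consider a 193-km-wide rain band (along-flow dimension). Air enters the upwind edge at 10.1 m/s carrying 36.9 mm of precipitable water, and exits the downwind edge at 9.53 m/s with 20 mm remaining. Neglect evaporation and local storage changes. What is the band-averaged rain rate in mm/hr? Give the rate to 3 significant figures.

Column moisture flux per unit crosswind length is F = V × PW.
Inflow: F_in = 10.1 × 36.9 = 372.69 mm·m/s
Outflow: F_out = 9.53 × 20 = 190.6 mm·m/s
Steady-state rate R = (F_in − F_out)/L = (372.69 − 190.6) / 193000 m = 9.435e-04 mm/s.
R = 9.435e-04 × 3600 = 3.40 mm/hr.

R ≈ 3.40 mm/hr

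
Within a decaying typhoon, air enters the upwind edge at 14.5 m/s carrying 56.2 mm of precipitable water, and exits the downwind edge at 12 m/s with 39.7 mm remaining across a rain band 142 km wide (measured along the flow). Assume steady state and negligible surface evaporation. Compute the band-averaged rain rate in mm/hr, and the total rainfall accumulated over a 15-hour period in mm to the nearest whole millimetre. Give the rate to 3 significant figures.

R ≈ 8.58 mm/hr; total ≈ 129 mm

Column moisture flux per unit crosswind length is F = V × PW.
Inflow: F_in = 14.5 × 56.2 = 814.9 mm·m/s
Outflow: F_out = 12 × 39.7 = 476.4 mm·m/s
Steady-state rate R = (F_in − F_out)/L = (814.9 − 476.4) / 142000 m = 2.384e-03 mm/s.
R = 2.384e-03 × 3600 = 8.58 mm/hr.
Over 15 h: total = 8.58 × 15 = 128.7 ≈ 129 mm.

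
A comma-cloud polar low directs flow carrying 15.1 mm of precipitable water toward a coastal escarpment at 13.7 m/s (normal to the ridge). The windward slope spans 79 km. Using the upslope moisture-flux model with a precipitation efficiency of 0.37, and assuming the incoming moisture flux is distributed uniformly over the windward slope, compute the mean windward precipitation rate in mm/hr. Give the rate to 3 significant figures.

R ≈ 3.49 mm/hr

Incoming column moisture flux per unit ridge length: F = V × PW = 13.7 × 15.1 = 206.87 mm·m/s.
Spread over the 79 km slope with efficiency ε = 0.37: R = ε·F/W = 0.37 × 206.87 / 79000 m = 9.689e-04 mm/s.
R = 9.689e-04 × 3600 = 3.49 mm/hr.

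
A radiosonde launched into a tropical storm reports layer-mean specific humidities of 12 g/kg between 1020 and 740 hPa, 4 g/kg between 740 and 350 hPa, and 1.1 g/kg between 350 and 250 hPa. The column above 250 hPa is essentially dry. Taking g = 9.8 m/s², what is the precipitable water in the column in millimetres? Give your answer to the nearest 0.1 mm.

PW ≈ 51.3 mm

Precipitable water is the column-integrated vapour mass per unit area: PW = (1/g) Σ q̄ Δp, with q in kg/kg and Δp in Pa (1 kg/m² of water = 1 mm).
Layer 1020–740 hPa: Δp = 280 hPa = 28000 Pa, q̄ = 0.012 kg/kg → 0.012 × 28000 / 9.8 = 34.29 mm
Layer 740–350 hPa: Δp = 390 hPa = 39000 Pa, q̄ = 0.004 kg/kg → 0.004 × 39000 / 9.8 = 15.92 mm
Layer 350–250 hPa: Δp = 100 hPa = 10000 Pa, q̄ = 0.0011 kg/kg → 0.0011 × 10000 / 9.8 = 1.12 mm
PW = 34.29 + 15.92 + 1.12 = 51.33 ≈ 51.3 mm.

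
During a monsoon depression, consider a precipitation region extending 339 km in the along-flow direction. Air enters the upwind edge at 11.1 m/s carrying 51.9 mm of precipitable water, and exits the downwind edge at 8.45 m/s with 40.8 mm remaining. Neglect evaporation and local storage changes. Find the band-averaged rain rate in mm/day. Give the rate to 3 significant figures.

R ≈ 59.0 mm/day

Column moisture flux per unit crosswind length is F = V × PW.
Inflow: F_in = 11.1 × 51.9 = 576.09 mm·m/s
Outflow: F_out = 8.45 × 40.8 = 344.76 mm·m/s
Steady-state rate R = (F_in − F_out)/L = (576.09 − 344.76) / 339000 m = 6.824e-04 mm/s.
R = 6.824e-04 × 3600 × 24 = 59.0 mm/day.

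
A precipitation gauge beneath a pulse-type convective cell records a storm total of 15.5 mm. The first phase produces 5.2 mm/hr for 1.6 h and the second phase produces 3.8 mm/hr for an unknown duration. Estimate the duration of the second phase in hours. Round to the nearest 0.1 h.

duration ≈ 1.9 h

Known phases: 5.2 × 1.6 = 8.32 mm.
Remaining depth = 15.5 − 8.32 = 7.18 mm.
Duration = 7.18 / 3.8 = 1.9 h.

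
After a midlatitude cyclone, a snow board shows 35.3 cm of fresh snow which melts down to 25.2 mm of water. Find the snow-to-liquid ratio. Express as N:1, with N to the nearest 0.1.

ratio ≈ 14.0

Ratio = snow depth / SWE = 353 mm / 25.2 mm = 14.0, i.e. 14.0:1.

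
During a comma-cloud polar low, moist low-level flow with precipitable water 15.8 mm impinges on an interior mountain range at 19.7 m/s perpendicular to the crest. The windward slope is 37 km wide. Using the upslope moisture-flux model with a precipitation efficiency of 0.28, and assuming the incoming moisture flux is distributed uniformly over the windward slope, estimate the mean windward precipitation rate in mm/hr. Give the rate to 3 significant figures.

Incoming column moisture flux per unit ridge length: F = V × PW = 19.7 × 15.8 = 311.26 mm·m/s.
Spread over the 37 km slope with efficiency ε = 0.28: R = ε·F/W = 0.28 × 311.26 / 37000 m = 2.355e-03 mm/s.
R = 2.355e-03 × 3600 = 8.48 mm/hr.

R ≈ 8.48 mm/hr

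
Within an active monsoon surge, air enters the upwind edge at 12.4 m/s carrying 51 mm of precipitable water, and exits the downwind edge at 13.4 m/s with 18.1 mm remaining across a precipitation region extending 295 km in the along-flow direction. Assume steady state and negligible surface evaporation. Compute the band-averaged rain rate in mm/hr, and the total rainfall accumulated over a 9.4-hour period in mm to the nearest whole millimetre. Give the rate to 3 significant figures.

R ≈ 4.76 mm/hr; total ≈ 45 mm

Column moisture flux per unit crosswind length is F = V × PW.
Inflow: F_in = 12.4 × 51 = 632.4 mm·m/s
Outflow: F_out = 13.4 × 18.1 = 242.54 mm·m/s
Steady-state rate R = (F_in − F_out)/L = (632.4 − 242.54) / 295000 m = 1.322e-03 mm/s.
R = 1.322e-03 × 3600 = 4.76 mm/hr.
Over 9.4 h: total = 4.76 × 9.4 = 44.744 ≈ 45 mm.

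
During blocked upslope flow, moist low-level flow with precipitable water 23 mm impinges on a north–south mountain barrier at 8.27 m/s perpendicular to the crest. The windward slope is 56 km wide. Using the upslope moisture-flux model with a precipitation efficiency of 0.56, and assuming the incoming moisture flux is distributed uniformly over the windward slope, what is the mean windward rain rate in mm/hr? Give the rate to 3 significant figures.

Incoming column moisture flux per unit ridge length: F = V × PW = 8.27 × 23 = 190.21 mm·m/s.
Spread over the 56 km slope with efficiency ε = 0.56: R = ε·F/W = 0.56 × 190.21 / 56000 m = 1.902e-03 mm/s.
R = 1.902e-03 × 3600 = 6.85 mm/hr.

R ≈ 6.85 mm/hr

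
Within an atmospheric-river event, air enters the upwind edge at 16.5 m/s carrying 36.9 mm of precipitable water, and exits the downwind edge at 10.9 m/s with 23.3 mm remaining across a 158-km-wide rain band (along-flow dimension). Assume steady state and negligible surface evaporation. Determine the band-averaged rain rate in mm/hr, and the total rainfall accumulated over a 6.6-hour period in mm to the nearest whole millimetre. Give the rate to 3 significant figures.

Column moisture flux per unit crosswind length is F = V × PW.
Inflow: F_in = 16.5 × 36.9 = 608.85 mm·m/s
Outflow: F_out = 10.9 × 23.3 = 253.97 mm·m/s
Steady-state rate R = (F_in − F_out)/L = (608.85 − 253.97) / 158000 m = 2.246e-03 mm/s.
R = 2.246e-03 × 3600 = 8.09 mm/hr.
Over 6.6 h: total = 8.09 × 6.6 = 53.394 ≈ 53 mm.

R ≈ 8.09 mm/hr; total ≈ 53 mm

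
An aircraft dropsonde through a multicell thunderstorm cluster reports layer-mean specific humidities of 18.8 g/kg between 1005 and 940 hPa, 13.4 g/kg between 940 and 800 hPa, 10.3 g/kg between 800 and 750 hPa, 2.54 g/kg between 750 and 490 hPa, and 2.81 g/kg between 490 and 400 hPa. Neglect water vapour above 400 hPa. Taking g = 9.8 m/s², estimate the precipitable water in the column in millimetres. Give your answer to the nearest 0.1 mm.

Precipitable water is the column-integrated vapour mass per unit area: PW = (1/g) Σ q̄ Δp, with q in kg/kg and Δp in Pa (1 kg/m² of water = 1 mm).
Layer 1005–940 hPa: Δp = 65 hPa = 6500 Pa, q̄ = 0.0188 kg/kg → 0.0188 × 6500 / 9.8 = 12.47 mm
Layer 940–800 hPa: Δp = 140 hPa = 14000 Pa, q̄ = 0.0134 kg/kg → 0.0134 × 14000 / 9.8 = 19.14 mm
Layer 800–750 hPa: Δp = 50 hPa = 5000 Pa, q̄ = 0.0103 kg/kg → 0.0103 × 5000 / 9.8 = 5.26 mm
Layer 750–490 hPa: Δp = 260 hPa = 26000 Pa, q̄ = 0.00254 kg/kg → 0.00254 × 26000 / 9.8 = 6.74 mm
Layer 490–400 hPa: Δp = 90 hPa = 9000 Pa, q̄ = 0.00281 kg/kg → 0.00281 × 9000 / 9.8 = 2.58 mm
PW = 12.47 + 19.14 + 5.26 + 6.74 + 2.58 = 46.19 ≈ 46.2 mm.

PW ≈ 46.2 mm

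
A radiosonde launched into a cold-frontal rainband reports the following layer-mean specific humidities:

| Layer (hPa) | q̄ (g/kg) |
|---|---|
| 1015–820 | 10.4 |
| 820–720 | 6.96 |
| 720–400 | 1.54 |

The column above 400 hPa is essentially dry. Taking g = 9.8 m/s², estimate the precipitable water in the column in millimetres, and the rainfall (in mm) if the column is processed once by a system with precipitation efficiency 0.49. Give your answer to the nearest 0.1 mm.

Precipitable water is the column-integrated vapour mass per unit area: PW = (1/g) Σ q̄ Δp, with q in kg/kg and Δp in Pa (1 kg/m² of water = 1 mm).
Layer 1015–820 hPa: Δp = 195 hPa = 19500 Pa, q̄ = 0.0104 kg/kg → 0.0104 × 19500 / 9.8 = 20.69 mm
Layer 820–720 hPa: Δp = 100 hPa = 10000 Pa, q̄ = 0.00696 kg/kg → 0.00696 × 10000 / 9.8 = 7.10 mm
Layer 720–400 hPa: Δp = 320 hPa = 32000 Pa, q̄ = 0.00154 kg/kg → 0.00154 × 32000 / 9.8 = 5.03 mm
PW = 20.69 + 7.10 + 5.03 = 32.82 ≈ 32.8 mm.
Rainfall = ε × PW = 0.49 × 32.8 = 16.1 mm.

PW ≈ 32.8 mm; rainfall ≈ 16.1 mm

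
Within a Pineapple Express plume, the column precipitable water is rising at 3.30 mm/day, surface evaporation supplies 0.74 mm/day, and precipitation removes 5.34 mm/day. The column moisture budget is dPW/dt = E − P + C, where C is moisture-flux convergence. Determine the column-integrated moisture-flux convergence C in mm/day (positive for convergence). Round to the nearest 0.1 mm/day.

dPW/dt = +3.30 mm/day.
C = dPW/dt − E + P = (+3.30) − 0.74 + 5.34 = 7.9 mm/day.

C ≈ 7.9 mm/day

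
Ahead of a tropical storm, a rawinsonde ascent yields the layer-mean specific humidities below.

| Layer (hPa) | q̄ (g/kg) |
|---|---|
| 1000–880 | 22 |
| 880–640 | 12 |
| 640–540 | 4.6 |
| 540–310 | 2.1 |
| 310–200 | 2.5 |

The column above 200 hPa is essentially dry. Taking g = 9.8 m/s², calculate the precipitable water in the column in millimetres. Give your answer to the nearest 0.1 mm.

PW ≈ 68.8 mm

Precipitable water is the column-integrated vapour mass per unit area: PW = (1/g) Σ q̄ Δp, with q in kg/kg and Δp in Pa (1 kg/m² of water = 1 mm).
Layer 1000–880 hPa: Δp = 120 hPa = 12000 Pa, q̄ = 0.022 kg/kg → 0.022 × 12000 / 9.8 = 26.94 mm
Layer 880–640 hPa: Δp = 240 hPa = 24000 Pa, q̄ = 0.012 kg/kg → 0.012 × 24000 / 9.8 = 29.39 mm
Layer 640–540 hPa: Δp = 100 hPa = 10000 Pa, q̄ = 0.0046 kg/kg → 0.0046 × 10000 / 9.8 = 4.69 mm
Layer 540–310 hPa: Δp = 230 hPa = 23000 Pa, q̄ = 0.0021 kg/kg → 0.0021 × 23000 / 9.8 = 4.93 mm
Layer 310–200 hPa: Δp = 110 hPa = 11000 Pa, q̄ = 0.0025 kg/kg → 0.0025 × 11000 / 9.8 = 2.81 mm
PW = 26.94 + 29.39 + 4.69 + 4.93 + 2.81 = 68.76 ≈ 68.8 mm.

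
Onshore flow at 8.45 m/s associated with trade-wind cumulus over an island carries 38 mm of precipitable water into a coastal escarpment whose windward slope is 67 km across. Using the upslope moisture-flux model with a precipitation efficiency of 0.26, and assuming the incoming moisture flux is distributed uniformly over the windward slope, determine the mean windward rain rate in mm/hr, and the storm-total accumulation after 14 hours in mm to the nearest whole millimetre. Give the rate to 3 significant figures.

Incoming column moisture flux per unit ridge length: F = V × PW = 8.45 × 38 = 321.1 mm·m/s.
Spread over the 67 km slope with efficiency ε = 0.26: R = ε·F/W = 0.26 × 321.1 / 67000 m = 1.246e-03 mm/s.
R = 1.246e-03 × 3600 = 4.49 mm/hr.
Over 14 h: total = 4.49 × 14 = 62.86 ≈ 63 mm.

R ≈ 4.49 mm/hr; total ≈ 63 mm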